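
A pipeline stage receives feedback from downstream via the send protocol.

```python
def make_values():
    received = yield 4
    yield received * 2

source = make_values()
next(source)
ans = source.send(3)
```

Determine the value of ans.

Step 1: next(source) advances to first yield, producing 4.
Step 2: send(3) resumes, received = 3.
Step 3: yield received * 2 = 3 * 2 = 6.
Therefore ans = 6.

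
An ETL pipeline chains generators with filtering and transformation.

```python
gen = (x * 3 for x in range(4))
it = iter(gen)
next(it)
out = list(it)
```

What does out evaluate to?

Step 1: Generator produces [0, 3, 6, 9].
Step 2: next(it) consumes first element (0).
Step 3: list(it) collects remaining: [3, 6, 9].
Therefore out = [3, 6, 9].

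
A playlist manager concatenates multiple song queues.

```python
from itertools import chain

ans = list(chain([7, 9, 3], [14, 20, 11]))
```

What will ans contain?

Step 1: chain() concatenates iterables: [7, 9, 3] + [14, 20, 11].
Therefore ans = [7, 9, 3, 14, 20, 11].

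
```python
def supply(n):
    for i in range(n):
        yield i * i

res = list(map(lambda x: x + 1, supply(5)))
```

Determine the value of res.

Step 1: supply(5) yields squares: [0, 1, 4, 9, 16].
Step 2: map adds 1 to each: [1, 2, 5, 10, 17].
Therefore res = [1, 2, 5, 10, 17].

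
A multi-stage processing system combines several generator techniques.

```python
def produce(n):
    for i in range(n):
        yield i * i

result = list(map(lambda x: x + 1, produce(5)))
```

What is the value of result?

Step 1: produce(5) yields squares: [0, 1, 4, 9, 16].
Step 2: map adds 1 to each: [1, 2, 5, 10, 17].
Therefore result = [1, 2, 5, 10, 17].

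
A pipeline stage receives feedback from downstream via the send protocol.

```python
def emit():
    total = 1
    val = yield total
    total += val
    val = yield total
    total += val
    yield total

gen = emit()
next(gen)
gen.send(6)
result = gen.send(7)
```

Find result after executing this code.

Step 1: next() -> yield total=1.
Step 2: send(6) -> val=6, total = 1+6 = 7, yield 7.
Step 3: send(7) -> val=7, total = 7+7 = 14, yield 14.
Therefore result = 14.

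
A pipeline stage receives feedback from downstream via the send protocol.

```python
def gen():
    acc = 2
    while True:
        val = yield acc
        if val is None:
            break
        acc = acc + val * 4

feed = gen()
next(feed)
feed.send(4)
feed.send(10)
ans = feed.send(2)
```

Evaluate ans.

Step 1: next() -> yield acc=2.
Step 2: send(4) -> val=4, acc = 2 + 4*4 = 18, yield 18.
Step 3: send(10) -> val=10, acc = 18 + 10*4 = 58, yield 58.
Step 4: send(2) -> val=2, acc = 58 + 2*4 = 66, yield 66.
Therefore ans = 66.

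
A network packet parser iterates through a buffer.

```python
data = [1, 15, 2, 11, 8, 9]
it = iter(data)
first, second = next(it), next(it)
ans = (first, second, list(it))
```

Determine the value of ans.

Step 1: Create iterator over [1, 15, 2, 11, 8, 9].
Step 2: first = 1, second = 15.
Step 3: Remaining elements: [2, 11, 8, 9].
Therefore ans = (1, 15, [2, 11, 8, 9]).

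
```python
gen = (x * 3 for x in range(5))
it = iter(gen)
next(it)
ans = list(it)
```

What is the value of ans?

Step 1: Generator produces [0, 3, 6, 9, 12].
Step 2: next(it) consumes first element (0).
Step 3: list(it) collects remaining: [3, 6, 9, 12].
Therefore ans = [3, 6, 9, 12].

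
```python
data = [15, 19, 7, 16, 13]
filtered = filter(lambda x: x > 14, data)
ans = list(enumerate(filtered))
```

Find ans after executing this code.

Step 1: Filter [15, 19, 7, 16, 13] for > 14: [15, 19, 16].
Step 2: enumerate re-indexes from 0: [(0, 15), (1, 19), (2, 16)].
Therefore ans = [(0, 15), (1, 19), (2, 16)].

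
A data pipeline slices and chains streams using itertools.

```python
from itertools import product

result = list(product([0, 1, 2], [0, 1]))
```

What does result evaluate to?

Step 1: product([0, 1, 2], [0, 1]) gives all pairs:
  (0, 0)
  (0, 1)
  (1, 0)
  (1, 1)
  (2, 0)
  (2, 1)
Therefore result = [(0, 0), (0, 1), (1, 0), (1, 1), (2, 0), (2, 1)].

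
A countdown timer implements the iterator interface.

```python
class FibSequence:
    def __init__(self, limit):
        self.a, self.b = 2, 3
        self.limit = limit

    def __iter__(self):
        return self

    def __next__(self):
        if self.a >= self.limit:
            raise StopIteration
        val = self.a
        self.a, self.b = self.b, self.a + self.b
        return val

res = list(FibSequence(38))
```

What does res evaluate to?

Step 1: Fibonacci-like sequence (a=2, b=3) until >= 38:
  Yield 2, then a,b = 3,5
  Yield 3, then a,b = 5,8
  Yield 5, then a,b = 8,13
  Yield 8, then a,b = 13,21
  Yield 13, then a,b = 21,34
  Yield 21, then a,b = 34,55
  Yield 34, then a,b = 55,89
Step 2: 55 >= 38, stop.
Therefore res = [2, 3, 5, 8, 13, 21, 34].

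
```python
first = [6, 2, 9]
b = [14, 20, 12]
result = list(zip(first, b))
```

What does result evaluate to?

Step 1: zip pairs elements at same index:
  Index 0: (6, 14)
  Index 1: (2, 20)
  Index 2: (9, 12)
Therefore result = [(6, 14), (2, 20), (9, 12)].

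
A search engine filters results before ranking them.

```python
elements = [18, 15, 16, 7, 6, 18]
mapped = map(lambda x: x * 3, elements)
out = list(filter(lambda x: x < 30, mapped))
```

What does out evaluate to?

Step 1: Map x * 3:
  18 -> 54
  15 -> 45
  16 -> 48
  7 -> 21
  6 -> 18
  18 -> 54
Step 2: Filter for < 30:
  54: removed
  45: removed
  48: removed
  21: kept
  18: kept
  54: removed
Therefore out = [21, 18].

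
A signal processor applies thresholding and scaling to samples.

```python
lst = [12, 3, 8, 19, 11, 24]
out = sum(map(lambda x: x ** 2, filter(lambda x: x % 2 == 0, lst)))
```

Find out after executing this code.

Step 1: Filter even numbers from [12, 3, 8, 19, 11, 24]: [12, 8, 24]
Step 2: Square each: [144, 64, 576]
Step 3: Sum = 784.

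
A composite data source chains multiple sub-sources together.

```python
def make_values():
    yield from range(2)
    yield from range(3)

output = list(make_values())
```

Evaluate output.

Step 1: Trace yields in order:
  yield 0
  yield 1
  yield 0
  yield 1
  yield 2
Therefore output = [0, 1, 0, 1, 2].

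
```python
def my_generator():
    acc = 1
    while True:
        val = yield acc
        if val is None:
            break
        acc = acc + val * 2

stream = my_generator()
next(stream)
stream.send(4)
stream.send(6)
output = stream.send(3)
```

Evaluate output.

Step 1: next() -> yield acc=1.
Step 2: send(4) -> val=4, acc = 1 + 4*2 = 9, yield 9.
Step 3: send(6) -> val=6, acc = 9 + 6*2 = 21, yield 21.
Step 4: send(3) -> val=3, acc = 21 + 3*2 = 27, yield 27.
Therefore output = 27.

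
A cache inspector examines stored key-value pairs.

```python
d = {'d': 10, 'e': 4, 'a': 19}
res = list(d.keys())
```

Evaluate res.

Step 1: d.keys() returns the dictionary keys in insertion order.
Therefore res = ['d', 'e', 'a'].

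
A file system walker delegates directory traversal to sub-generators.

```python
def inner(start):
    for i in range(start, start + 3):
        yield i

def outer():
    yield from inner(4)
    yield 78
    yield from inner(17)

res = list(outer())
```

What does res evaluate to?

Step 1: outer() delegates to inner(4):
  yield 4
  yield 5
  yield 6
Step 2: yield 78
Step 3: Delegates to inner(17):
  yield 17
  yield 18
  yield 19
Therefore res = [4, 5, 6, 78, 17, 18, 19].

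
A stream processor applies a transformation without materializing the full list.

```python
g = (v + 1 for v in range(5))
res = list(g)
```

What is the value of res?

Step 1: For each v in range(5), compute v+1:
  v=0: 0+1 = 1
  v=1: 1+1 = 2
  v=2: 2+1 = 3
  v=3: 3+1 = 4
  v=4: 4+1 = 5
Therefore res = [1, 2, 3, 4, 5].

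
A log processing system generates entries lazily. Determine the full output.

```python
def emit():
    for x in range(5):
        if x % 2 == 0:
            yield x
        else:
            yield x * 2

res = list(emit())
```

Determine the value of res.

Step 1: For each x in range(5), yield x if even, else x*2:
  x=0 (even): yield 0
  x=1 (odd): yield 1*2 = 2
  x=2 (even): yield 2
  x=3 (odd): yield 3*2 = 6
  x=4 (even): yield 4
Therefore res = [0, 2, 2, 6, 4].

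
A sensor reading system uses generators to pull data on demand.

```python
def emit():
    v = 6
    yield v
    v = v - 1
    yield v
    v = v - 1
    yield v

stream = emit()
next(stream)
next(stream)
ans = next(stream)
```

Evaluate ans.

Step 1: Trace through generator execution:
  Yield 1: v starts at 6, yield 6
  Yield 2: v = 6 - 1 = 5, yield 5
  Yield 3: v = 5 - 1 = 4, yield 4
Step 2: First next() gets 6, second next() gets the second value, third next() yields 4.
Therefore ans = 4.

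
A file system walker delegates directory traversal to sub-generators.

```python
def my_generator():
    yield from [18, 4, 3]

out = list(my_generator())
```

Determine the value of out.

Step 1: yield from delegates to the iterable, yielding each element.
Step 2: Collected values: [18, 4, 3].
Therefore out = [18, 4, 3].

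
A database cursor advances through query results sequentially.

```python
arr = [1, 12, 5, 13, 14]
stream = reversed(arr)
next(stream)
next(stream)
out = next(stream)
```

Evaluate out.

Step 1: reversed([1, 12, 5, 13, 14]) gives iterator: [14, 13, 5, 12, 1].
Step 2: First next() = 14, second next() = 13.
Step 3: Third next() = 5.
Therefore out = 5.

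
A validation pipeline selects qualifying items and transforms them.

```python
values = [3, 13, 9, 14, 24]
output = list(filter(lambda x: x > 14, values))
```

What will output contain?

Step 1: Filter elements > 14:
  3: removed
  13: removed
  9: removed
  14: removed
  24: kept
Therefore output = [24].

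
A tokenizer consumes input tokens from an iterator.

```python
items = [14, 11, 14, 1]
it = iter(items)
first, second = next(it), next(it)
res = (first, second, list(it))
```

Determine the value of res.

Step 1: Create iterator over [14, 11, 14, 1].
Step 2: first = 14, second = 11.
Step 3: Remaining elements: [14, 1].
Therefore res = (14, 11, [14, 1]).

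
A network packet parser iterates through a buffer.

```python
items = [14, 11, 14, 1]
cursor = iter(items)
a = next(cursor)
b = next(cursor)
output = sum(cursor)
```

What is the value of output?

Step 1: Create iterator over [14, 11, 14, 1].
Step 2: a = next() = 14, b = next() = 11.
Step 3: sum() of remaining [14, 1] = 15.
Therefore output = 15.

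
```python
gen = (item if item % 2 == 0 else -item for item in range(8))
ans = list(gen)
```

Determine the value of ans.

Step 1: For each item in range(8), yield item if even, else -item:
  item=0: even, yield 0
  item=1: odd, yield -1
  item=2: even, yield 2
  item=3: odd, yield -3
  item=4: even, yield 4
  item=5: odd, yield -5
  item=6: even, yield 6
  item=7: odd, yield -7
Therefore ans = [0, -1, 2, -3, 4, -5, 6, -7].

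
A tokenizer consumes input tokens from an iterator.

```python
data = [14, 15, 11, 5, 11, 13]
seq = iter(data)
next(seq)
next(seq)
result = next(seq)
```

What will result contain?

Step 1: Create iterator over [14, 15, 11, 5, 11, 13].
Step 2: next() consumes 14.
Step 3: next() consumes 15.
Step 4: next() returns 11.
Therefore result = 11.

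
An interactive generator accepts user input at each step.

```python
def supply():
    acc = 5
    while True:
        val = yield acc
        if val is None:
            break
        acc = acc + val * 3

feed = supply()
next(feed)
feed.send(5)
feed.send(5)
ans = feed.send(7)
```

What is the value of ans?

Step 1: next() -> yield acc=5.
Step 2: send(5) -> val=5, acc = 5 + 5*3 = 20, yield 20.
Step 3: send(5) -> val=5, acc = 20 + 5*3 = 35, yield 35.
Step 4: send(7) -> val=7, acc = 35 + 7*3 = 56, yield 56.
Therefore ans = 56.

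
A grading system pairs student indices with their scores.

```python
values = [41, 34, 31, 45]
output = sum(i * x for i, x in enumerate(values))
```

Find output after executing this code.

Step 1: Compute i * x for each (i, x) in enumerate([41, 34, 31, 45]):
  i=0, x=41: 0*41 = 0
  i=1, x=34: 1*34 = 34
  i=2, x=31: 2*31 = 62
  i=3, x=45: 3*45 = 135
Step 2: sum = 0 + 34 + 62 + 135 = 231.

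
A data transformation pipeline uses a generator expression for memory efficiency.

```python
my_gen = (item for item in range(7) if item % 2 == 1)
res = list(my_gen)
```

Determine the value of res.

Step 1: Filter range(7) keeping only odd values:
  item=0: even, excluded
  item=1: odd, included
  item=2: even, excluded
  item=3: odd, included
  item=4: even, excluded
  item=5: odd, included
  item=6: even, excluded
Therefore res = [1, 3, 5].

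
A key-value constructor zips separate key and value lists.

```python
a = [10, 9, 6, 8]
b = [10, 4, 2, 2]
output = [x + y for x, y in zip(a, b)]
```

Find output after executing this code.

Step 1: Add corresponding elements:
  10 + 10 = 20
  9 + 4 = 13
  6 + 2 = 8
  8 + 2 = 10
Therefore output = [20, 13, 8, 10].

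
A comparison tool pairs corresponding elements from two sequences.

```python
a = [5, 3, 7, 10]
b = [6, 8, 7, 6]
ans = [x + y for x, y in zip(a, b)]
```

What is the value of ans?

Step 1: Add corresponding elements:
  5 + 6 = 11
  3 + 8 = 11
  7 + 7 = 14
  10 + 6 = 16
Therefore ans = [11, 11, 14, 16].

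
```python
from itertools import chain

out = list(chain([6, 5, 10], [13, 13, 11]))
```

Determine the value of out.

Step 1: chain() concatenates iterables: [6, 5, 10] + [13, 13, 11].
Therefore out = [6, 5, 10, 13, 13, 11].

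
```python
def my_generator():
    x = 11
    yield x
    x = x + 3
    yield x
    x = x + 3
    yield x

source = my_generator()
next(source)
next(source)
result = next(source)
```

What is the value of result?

Step 1: Trace through generator execution:
  Yield 1: x starts at 11, yield 11
  Yield 2: x = 11 + 3 = 14, yield 14
  Yield 3: x = 14 + 3 = 17, yield 17
Step 2: First next() gets 11, second next() gets the second value, third next() yields 17.
Therefore result = 17.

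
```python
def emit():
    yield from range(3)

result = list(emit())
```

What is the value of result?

Step 1: yield from delegates to the iterable, yielding each element.
Step 2: Collected values: [0, 1, 2].
Therefore result = [0, 1, 2].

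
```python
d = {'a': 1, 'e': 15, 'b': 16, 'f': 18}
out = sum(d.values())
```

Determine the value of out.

Step 1: d.values() = [1, 15, 16, 18].
Step 2: sum = 50.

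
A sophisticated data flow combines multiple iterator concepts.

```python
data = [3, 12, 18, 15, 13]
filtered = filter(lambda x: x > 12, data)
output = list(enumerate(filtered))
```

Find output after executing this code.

Step 1: Filter [3, 12, 18, 15, 13] for > 12: [18, 15, 13].
Step 2: enumerate re-indexes from 0: [(0, 18), (1, 15), (2, 13)].
Therefore output = [(0, 18), (1, 15), (2, 13)].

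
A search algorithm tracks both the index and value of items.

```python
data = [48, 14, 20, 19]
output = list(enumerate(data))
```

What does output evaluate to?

Step 1: enumerate pairs each element with its index:
  (0, 48)
  (1, 14)
  (2, 20)
  (3, 19)
Therefore output = [(0, 48), (1, 14), (2, 20), (3, 19)].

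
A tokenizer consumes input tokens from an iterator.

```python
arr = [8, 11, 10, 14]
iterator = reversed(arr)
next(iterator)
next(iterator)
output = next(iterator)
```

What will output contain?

Step 1: reversed([8, 11, 10, 14]) gives iterator: [14, 10, 11, 8].
Step 2: First next() = 14, second next() = 10.
Step 3: Third next() = 11.
Therefore output = 11.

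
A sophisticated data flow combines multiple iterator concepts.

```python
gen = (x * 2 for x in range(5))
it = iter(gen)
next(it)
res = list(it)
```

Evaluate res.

Step 1: Generator produces [0, 2, 4, 6, 8].
Step 2: next(it) consumes first element (0).
Step 3: list(it) collects remaining: [2, 4, 6, 8].
Therefore res = [2, 4, 6, 8].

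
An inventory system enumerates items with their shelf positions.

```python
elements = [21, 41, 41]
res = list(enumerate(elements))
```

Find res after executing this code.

Step 1: enumerate pairs each element with its index:
  (0, 21)
  (1, 41)
  (2, 41)
Therefore res = [(0, 21), (1, 41), (2, 41)].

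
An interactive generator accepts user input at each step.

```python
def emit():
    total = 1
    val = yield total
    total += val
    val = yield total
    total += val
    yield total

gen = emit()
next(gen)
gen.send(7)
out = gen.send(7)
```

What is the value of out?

Step 1: next() -> yield total=1.
Step 2: send(7) -> val=7, total = 1+7 = 8, yield 8.
Step 3: send(7) -> val=7, total = 8+7 = 15, yield 15.
Therefore out = 15.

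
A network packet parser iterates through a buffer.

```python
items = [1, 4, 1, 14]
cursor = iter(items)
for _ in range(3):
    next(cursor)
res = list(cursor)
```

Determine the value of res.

Step 1: Create iterator over [1, 4, 1, 14].
Step 2: Advance 3 positions (consuming [1, 4, 1]).
Step 3: list() collects remaining elements: [14].
Therefore res = [14].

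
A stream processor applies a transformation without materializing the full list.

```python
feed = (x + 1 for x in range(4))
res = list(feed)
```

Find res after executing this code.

Step 1: For each x in range(4), compute x+1:
  x=0: 0+1 = 1
  x=1: 1+1 = 2
  x=2: 2+1 = 3
  x=3: 3+1 = 4
Therefore res = [1, 2, 3, 4].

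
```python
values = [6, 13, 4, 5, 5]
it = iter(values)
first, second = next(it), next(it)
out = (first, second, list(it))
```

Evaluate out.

Step 1: Create iterator over [6, 13, 4, 5, 5].
Step 2: first = 6, second = 13.
Step 3: Remaining elements: [4, 5, 5].
Therefore out = (6, 13, [4, 5, 5]).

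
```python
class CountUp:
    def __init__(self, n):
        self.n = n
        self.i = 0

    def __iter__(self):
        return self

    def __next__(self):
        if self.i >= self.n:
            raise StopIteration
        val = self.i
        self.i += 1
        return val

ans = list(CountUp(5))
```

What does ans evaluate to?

Step 1: CountUp(5) creates an iterator counting 0 to 4.
Step 2: list() consumes all values: [0, 1, 2, 3, 4].
Therefore ans = [0, 1, 2, 3, 4].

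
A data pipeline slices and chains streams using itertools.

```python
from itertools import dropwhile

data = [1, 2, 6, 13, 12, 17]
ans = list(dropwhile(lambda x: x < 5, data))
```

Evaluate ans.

Step 1: dropwhile drops elements while < 5:
  1 < 5: dropped
  2 < 5: dropped
  6: kept (dropping stopped)
Step 2: Remaining elements kept regardless of condition.
Therefore ans = [6, 13, 12, 17].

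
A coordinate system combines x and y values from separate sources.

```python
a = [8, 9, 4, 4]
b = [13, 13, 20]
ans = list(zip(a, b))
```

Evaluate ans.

Step 1: zip stops at shortest (len(a)=4, len(b)=3):
  Index 0: (8, 13)
  Index 1: (9, 13)
  Index 2: (4, 20)
Step 2: Last element of a (4) has no pair, dropped.
Therefore ans = [(8, 13), (9, 13), (4, 20)].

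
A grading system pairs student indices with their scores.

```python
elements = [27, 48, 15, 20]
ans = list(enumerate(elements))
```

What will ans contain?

Step 1: enumerate pairs each element with its index:
  (0, 27)
  (1, 48)
  (2, 15)
  (3, 20)
Therefore ans = [(0, 27), (1, 48), (2, 15), (3, 20)].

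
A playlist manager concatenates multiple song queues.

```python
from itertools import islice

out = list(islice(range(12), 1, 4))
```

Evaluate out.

Step 1: islice(range(12), 1, 4) takes elements at indices [1, 4).
Step 2: Elements: [1, 2, 3].
Therefore out = [1, 2, 3].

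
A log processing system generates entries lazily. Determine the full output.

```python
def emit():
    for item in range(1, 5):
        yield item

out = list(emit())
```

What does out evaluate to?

Step 1: The generator yields each value from range(1, 5).
Step 2: list() consumes all yields: [1, 2, 3, 4].
Therefore out = [1, 2, 3, 4].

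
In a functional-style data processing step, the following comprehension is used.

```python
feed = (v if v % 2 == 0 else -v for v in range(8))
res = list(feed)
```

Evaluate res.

Step 1: For each v in range(8), yield v if even, else -v:
  v=0: even, yield 0
  v=1: odd, yield -1
  v=2: even, yield 2
  v=3: odd, yield -3
  v=4: even, yield 4
  v=5: odd, yield -5
  v=6: even, yield 6
  v=7: odd, yield -7
Therefore res = [0, -1, 2, -3, 4, -5, 6, -7].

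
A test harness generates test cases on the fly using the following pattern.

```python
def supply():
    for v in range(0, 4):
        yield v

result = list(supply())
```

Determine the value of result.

Step 1: The generator yields each value from range(0, 4).
Step 2: list() consumes all yields: [0, 1, 2, 3].
Therefore result = [0, 1, 2, 3].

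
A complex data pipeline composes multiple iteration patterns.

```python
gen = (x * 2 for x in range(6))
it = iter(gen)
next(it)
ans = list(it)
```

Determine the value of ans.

Step 1: Generator produces [0, 2, 4, 6, 8, 10].
Step 2: next(it) consumes first element (0).
Step 3: list(it) collects remaining: [2, 4, 6, 8, 10].
Therefore ans = [2, 4, 6, 8, 10].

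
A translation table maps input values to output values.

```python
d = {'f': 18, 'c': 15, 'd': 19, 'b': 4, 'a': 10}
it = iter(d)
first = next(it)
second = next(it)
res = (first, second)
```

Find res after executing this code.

Step 1: iter(d) iterates over keys: ['f', 'c', 'd', 'b', 'a'].
Step 2: first = next(it) = 'f', second = next(it) = 'c'.
Therefore res = ('f', 'c').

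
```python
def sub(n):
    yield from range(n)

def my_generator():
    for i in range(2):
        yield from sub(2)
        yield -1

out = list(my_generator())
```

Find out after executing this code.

Step 1: For each i in range(2):
  i=0: yield from sub(2) -> [0, 1], then yield -1
  i=1: yield from sub(2) -> [0, 1], then yield -1
Therefore out = [0, 1, -1, 0, 1, -1].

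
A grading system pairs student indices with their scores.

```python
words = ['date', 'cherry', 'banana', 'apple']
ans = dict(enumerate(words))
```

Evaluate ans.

Step 1: enumerate pairs indices with words:
  0 -> 'date'
  1 -> 'cherry'
  2 -> 'banana'
  3 -> 'apple'
Therefore ans = {0: 'date', 1: 'cherry', 2: 'banana', 3: 'apple'}.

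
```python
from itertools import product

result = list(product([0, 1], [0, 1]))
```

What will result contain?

Step 1: product([0, 1], [0, 1]) gives all pairs:
  (0, 0)
  (0, 1)
  (1, 0)
  (1, 1)
Therefore result = [(0, 0), (0, 1), (1, 0), (1, 1)].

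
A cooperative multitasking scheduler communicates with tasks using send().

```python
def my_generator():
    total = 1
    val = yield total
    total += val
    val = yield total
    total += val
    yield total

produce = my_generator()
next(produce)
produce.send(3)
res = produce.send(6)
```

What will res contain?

Step 1: next() -> yield total=1.
Step 2: send(3) -> val=3, total = 1+3 = 4, yield 4.
Step 3: send(6) -> val=6, total = 4+6 = 10, yield 10.
Therefore res = 10.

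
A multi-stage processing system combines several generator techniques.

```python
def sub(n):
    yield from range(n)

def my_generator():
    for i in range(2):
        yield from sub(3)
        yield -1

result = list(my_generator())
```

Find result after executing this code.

Step 1: For each i in range(2):
  i=0: yield from sub(3) -> [0, 1, 2], then yield -1
  i=1: yield from sub(3) -> [0, 1, 2], then yield -1
Therefore result = [0, 1, 2, -1, 0, 1, 2, -1].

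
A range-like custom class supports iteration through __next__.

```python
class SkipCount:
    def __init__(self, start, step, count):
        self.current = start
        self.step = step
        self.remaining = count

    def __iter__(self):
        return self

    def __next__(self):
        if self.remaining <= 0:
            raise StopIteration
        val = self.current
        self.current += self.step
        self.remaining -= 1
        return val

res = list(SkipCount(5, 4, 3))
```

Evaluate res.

Step 1: SkipCount starts at 5, increments by 4, for 3 steps:
  Yield 5, then current += 4
  Yield 9, then current += 4
  Yield 13, then current += 4
Therefore res = [5, 9, 13].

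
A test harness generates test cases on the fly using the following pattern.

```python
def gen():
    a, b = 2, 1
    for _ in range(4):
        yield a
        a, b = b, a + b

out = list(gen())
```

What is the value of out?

Step 1: Fibonacci-like sequence starting with a=2, b=1:
  Iteration 1: yield a=2, then a,b = 1,3
  Iteration 2: yield a=1, then a,b = 3,4
  Iteration 3: yield a=3, then a,b = 4,7
  Iteration 4: yield a=4, then a,b = 7,11
Therefore out = [2, 1, 3, 4].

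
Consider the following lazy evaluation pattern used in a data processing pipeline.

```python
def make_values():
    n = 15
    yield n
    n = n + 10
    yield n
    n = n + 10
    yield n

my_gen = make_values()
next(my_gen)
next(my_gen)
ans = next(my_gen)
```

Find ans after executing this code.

Step 1: Trace through generator execution:
  Yield 1: n starts at 15, yield 15
  Yield 2: n = 15 + 10 = 25, yield 25
  Yield 3: n = 25 + 10 = 35, yield 35
Step 2: First next() gets 15, second next() gets the second value, third next() yields 35.
Therefore ans = 35.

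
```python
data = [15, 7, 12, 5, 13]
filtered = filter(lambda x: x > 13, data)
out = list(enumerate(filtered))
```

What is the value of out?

Step 1: Filter [15, 7, 12, 5, 13] for > 13: [15].
Step 2: enumerate re-indexes from 0: [(0, 15)].
Therefore out = [(0, 15)].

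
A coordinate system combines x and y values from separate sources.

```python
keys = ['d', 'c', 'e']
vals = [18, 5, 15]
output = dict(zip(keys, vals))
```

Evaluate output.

Step 1: zip pairs keys with values:
  'd' -> 18
  'c' -> 5
  'e' -> 15
Therefore output = {'d': 18, 'c': 5, 'e': 15}.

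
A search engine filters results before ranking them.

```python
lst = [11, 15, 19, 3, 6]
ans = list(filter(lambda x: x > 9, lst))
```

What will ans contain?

Step 1: Filter elements > 9:
  11: kept
  15: kept
  19: kept
  3: removed
  6: removed
Therefore ans = [11, 15, 19].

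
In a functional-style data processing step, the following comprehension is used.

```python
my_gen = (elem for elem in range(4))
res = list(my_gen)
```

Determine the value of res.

Step 1: Generator expression iterates range(4): [0, 1, 2, 3].
Step 2: list() collects all values.
Therefore res = [0, 1, 2, 3].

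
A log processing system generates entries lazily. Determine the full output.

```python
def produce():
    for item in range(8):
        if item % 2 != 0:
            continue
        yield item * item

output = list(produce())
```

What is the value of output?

Step 1: Only yield item**2 when item is divisible by 2:
  item=0: 0 % 2 == 0, yield 0**2 = 0
  item=2: 2 % 2 == 0, yield 2**2 = 4
  item=4: 4 % 2 == 0, yield 4**2 = 16
  item=6: 6 % 2 == 0, yield 6**2 = 36
Therefore output = [0, 4, 16, 36].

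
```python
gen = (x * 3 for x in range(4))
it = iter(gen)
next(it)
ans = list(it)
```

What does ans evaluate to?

Step 1: Generator produces [0, 3, 6, 9].
Step 2: next(it) consumes first element (0).
Step 3: list(it) collects remaining: [3, 6, 9].
Therefore ans = [3, 6, 9].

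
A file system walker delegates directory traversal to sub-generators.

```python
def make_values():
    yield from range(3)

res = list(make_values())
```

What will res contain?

Step 1: yield from delegates to the iterable, yielding each element.
Step 2: Collected values: [0, 1, 2].
Therefore res = [0, 1, 2].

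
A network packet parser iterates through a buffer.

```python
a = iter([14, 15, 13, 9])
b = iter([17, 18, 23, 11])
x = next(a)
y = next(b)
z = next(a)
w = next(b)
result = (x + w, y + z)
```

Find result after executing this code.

Step 1: a iterates [14, 15, 13, 9], b iterates [17, 18, 23, 11].
Step 2: x = next(a) = 14, y = next(b) = 17.
Step 3: z = next(a) = 15, w = next(b) = 18.
Step 4: result = (14 + 18, 17 + 15) = (32, 32).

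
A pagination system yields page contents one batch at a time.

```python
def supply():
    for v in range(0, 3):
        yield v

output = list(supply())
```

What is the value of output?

Step 1: The generator yields each value from range(0, 3).
Step 2: list() consumes all yields: [0, 1, 2].
Therefore output = [0, 1, 2].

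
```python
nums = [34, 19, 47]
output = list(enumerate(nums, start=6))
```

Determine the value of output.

Step 1: enumerate with start=6:
  (6, 34)
  (7, 19)
  (8, 47)
Therefore output = [(6, 34), (7, 19), (8, 47)].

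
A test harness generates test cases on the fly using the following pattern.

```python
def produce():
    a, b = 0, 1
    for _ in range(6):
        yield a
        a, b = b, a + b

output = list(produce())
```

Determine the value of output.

Step 1: Fibonacci-like sequence starting with a=0, b=1:
  Iteration 1: yield a=0, then a,b = 1,1
  Iteration 2: yield a=1, then a,b = 1,2
  Iteration 3: yield a=1, then a,b = 2,3
  Iteration 4: yield a=2, then a,b = 3,5
  Iteration 5: yield a=3, then a,b = 5,8
  Iteration 6: yield a=5, then a,b = 8,13
Therefore output = [0, 1, 1, 2, 3, 5].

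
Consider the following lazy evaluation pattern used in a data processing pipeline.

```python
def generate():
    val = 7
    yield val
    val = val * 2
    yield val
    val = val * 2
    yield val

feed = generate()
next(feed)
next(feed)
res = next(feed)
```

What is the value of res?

Step 1: Trace through generator execution:
  Yield 1: val starts at 7, yield 7
  Yield 2: val = 7 * 2 = 14, yield 14
  Yield 3: val = 14 * 2 = 28, yield 28
Step 2: First next() gets 7, second next() gets the second value, third next() yields 28.
Therefore res = 28.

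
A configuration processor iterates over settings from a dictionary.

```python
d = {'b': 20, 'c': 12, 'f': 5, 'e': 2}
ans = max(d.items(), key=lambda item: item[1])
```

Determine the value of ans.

Step 1: Find item with maximum value:
  ('b', 20)
  ('c', 12)
  ('f', 5)
  ('e', 2)
Step 2: Maximum value is 20 at key 'b'.
Therefore ans = ('b', 20).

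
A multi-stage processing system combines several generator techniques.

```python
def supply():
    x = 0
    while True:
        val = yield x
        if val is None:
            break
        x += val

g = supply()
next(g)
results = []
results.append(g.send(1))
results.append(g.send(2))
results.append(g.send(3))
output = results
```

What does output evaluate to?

Step 1: next(g) -> yield 0.
Step 2: send(1) -> x = 1, yield 1.
Step 3: send(2) -> x = 3, yield 3.
Step 4: send(3) -> x = 6, yield 6.
Therefore output = [1, 3, 6].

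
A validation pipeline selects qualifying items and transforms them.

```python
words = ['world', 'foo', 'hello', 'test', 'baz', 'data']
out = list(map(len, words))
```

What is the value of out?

Step 1: Map len() to each word:
  'world' -> 5
  'foo' -> 3
  'hello' -> 5
  'test' -> 4
  'baz' -> 3
  'data' -> 4
Therefore out = [5, 3, 5, 4, 3, 4].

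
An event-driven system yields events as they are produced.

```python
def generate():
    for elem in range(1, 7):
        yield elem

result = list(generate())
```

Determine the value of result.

Step 1: The generator yields each value from range(1, 7).
Step 2: list() consumes all yields: [1, 2, 3, 4, 5, 6].
Therefore result = [1, 2, 3, 4, 5, 6].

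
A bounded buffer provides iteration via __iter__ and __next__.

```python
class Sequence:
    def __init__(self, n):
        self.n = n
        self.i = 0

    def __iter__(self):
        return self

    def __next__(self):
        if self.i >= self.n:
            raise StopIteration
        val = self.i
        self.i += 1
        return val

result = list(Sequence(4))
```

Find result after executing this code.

Step 1: Sequence(4) creates an iterator counting 0 to 3.
Step 2: list() consumes all values: [0, 1, 2, 3].
Therefore result = [0, 1, 2, 3].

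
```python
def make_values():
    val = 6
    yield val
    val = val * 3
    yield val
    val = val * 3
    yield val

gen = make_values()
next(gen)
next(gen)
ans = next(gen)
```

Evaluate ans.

Step 1: Trace through generator execution:
  Yield 1: val starts at 6, yield 6
  Yield 2: val = 6 * 3 = 18, yield 18
  Yield 3: val = 18 * 3 = 54, yield 54
Step 2: First next() gets 6, second next() gets the second value, third next() yields 54.
Therefore ans = 54.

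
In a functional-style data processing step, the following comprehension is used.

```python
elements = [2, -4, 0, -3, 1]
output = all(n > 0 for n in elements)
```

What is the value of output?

Step 1: Check n > 0 for each element in [2, -4, 0, -3, 1]:
  2 > 0: True
  -4 > 0: False
  0 > 0: False
  -3 > 0: False
  1 > 0: True
Step 2: all() returns False.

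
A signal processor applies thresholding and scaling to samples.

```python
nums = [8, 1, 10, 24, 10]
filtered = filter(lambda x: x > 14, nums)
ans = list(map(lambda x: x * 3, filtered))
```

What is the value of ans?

Step 1: Filter nums for elements > 14:
  8: removed
  1: removed
  10: removed
  24: kept
  10: removed
Step 2: Map x * 3 on filtered [24]:
  24 -> 72
Therefore ans = [72].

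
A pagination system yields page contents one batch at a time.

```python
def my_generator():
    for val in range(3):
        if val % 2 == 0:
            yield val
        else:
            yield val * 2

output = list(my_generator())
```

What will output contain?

Step 1: For each val in range(3), yield val if even, else val*2:
  val=0 (even): yield 0
  val=1 (odd): yield 1*2 = 2
  val=2 (even): yield 2
Therefore output = [0, 2, 2].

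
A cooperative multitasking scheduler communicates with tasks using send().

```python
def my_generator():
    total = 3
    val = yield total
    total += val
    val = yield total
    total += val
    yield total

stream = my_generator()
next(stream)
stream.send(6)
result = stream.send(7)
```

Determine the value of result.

Step 1: next() -> yield total=3.
Step 2: send(6) -> val=6, total = 3+6 = 9, yield 9.
Step 3: send(7) -> val=7, total = 9+7 = 16, yield 16.
Therefore result = 16.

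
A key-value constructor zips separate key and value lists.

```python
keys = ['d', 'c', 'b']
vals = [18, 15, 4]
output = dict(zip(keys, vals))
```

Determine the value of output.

Step 1: zip pairs keys with values:
  'd' -> 18
  'c' -> 15
  'b' -> 4
Therefore output = {'d': 18, 'c': 15, 'b': 4}.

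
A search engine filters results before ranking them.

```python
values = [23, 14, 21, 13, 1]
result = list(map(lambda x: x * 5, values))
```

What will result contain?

Step 1: Apply lambda x: x * 5 to each element:
  23 -> 115
  14 -> 70
  21 -> 105
  13 -> 65
  1 -> 5
Therefore result = [115, 70, 105, 65, 5].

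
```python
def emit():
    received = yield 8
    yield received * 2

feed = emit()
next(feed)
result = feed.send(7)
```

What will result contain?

Step 1: next(feed) advances to first yield, producing 8.
Step 2: send(7) resumes, received = 7.
Step 3: yield received * 2 = 7 * 2 = 14.
Therefore result = 14.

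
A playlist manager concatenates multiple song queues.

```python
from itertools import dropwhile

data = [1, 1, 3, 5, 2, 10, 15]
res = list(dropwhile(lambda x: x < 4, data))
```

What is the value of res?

Step 1: dropwhile drops elements while < 4:
  1 < 4: dropped
  1 < 4: dropped
  3 < 4: dropped
  5: kept (dropping stopped)
Step 2: Remaining elements kept regardless of condition.
Therefore res = [5, 2, 10, 15].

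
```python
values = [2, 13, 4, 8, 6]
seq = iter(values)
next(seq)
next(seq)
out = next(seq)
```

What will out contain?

Step 1: Create iterator over [2, 13, 4, 8, 6].
Step 2: next() consumes 2.
Step 3: next() consumes 13.
Step 4: next() returns 4.
Therefore out = 4.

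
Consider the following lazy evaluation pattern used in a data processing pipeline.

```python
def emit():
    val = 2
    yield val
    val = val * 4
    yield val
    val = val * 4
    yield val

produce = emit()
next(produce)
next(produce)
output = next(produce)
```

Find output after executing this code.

Step 1: Trace through generator execution:
  Yield 1: val starts at 2, yield 2
  Yield 2: val = 2 * 4 = 8, yield 8
  Yield 3: val = 8 * 4 = 32, yield 32
Step 2: First next() gets 2, second next() gets the second value, third next() yields 32.
Therefore output = 32.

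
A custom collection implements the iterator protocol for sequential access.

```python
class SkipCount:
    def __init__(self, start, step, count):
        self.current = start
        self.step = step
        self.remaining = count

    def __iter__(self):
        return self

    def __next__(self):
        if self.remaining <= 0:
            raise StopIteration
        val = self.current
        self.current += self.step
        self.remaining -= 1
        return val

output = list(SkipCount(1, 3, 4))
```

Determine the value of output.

Step 1: SkipCount starts at 1, increments by 3, for 4 steps:
  Yield 1, then current += 3
  Yield 4, then current += 3
  Yield 7, then current += 3
  Yield 10, then current += 3
Therefore output = [1, 4, 7, 10].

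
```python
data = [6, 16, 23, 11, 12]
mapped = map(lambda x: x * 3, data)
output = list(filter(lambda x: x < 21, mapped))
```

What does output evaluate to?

Step 1: Map x * 3:
  6 -> 18
  16 -> 48
  23 -> 69
  11 -> 33
  12 -> 36
Step 2: Filter for < 21:
  18: kept
  48: removed
  69: removed
  33: removed
  36: removed
Therefore output = [18].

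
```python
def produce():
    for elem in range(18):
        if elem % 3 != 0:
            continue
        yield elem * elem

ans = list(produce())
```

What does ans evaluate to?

Step 1: Only yield elem**2 when elem is divisible by 3:
  elem=0: 0 % 3 == 0, yield 0**2 = 0
  elem=3: 3 % 3 == 0, yield 3**2 = 9
  elem=6: 6 % 3 == 0, yield 6**2 = 36
  elem=9: 9 % 3 == 0, yield 9**2 = 81
  elem=12: 12 % 3 == 0, yield 12**2 = 144
  elem=15: 15 % 3 == 0, yield 15**2 = 225
Therefore ans = [0, 9, 36, 81, 144, 225].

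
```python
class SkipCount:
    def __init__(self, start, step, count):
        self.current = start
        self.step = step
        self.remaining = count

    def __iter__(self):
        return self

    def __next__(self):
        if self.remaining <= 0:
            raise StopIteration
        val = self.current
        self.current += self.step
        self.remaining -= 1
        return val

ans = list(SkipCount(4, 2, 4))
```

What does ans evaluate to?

Step 1: SkipCount starts at 4, increments by 2, for 4 steps:
  Yield 4, then current += 2
  Yield 6, then current += 2
  Yield 8, then current += 2
  Yield 10, then current += 2
Therefore ans = [4, 6, 8, 10].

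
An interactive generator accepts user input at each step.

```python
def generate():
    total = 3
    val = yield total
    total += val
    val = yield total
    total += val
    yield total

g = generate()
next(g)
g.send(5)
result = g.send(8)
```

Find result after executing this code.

Step 1: next() -> yield total=3.
Step 2: send(5) -> val=5, total = 3+5 = 8, yield 8.
Step 3: send(8) -> val=8, total = 8+8 = 16, yield 16.
Therefore result = 16.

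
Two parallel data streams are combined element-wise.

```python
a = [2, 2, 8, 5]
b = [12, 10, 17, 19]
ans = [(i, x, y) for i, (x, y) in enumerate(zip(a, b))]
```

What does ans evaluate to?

Step 1: enumerate(zip(a, b)) gives index with paired elements:
  i=0: (2, 12)
  i=1: (2, 10)
  i=2: (8, 17)
  i=3: (5, 19)
Therefore ans = [(0, 2, 12), (1, 2, 10), (2, 8, 17), (3, 5, 19)].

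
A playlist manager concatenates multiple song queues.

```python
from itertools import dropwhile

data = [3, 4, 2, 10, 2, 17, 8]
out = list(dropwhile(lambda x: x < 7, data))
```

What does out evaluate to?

Step 1: dropwhile drops elements while < 7:
  3 < 7: dropped
  4 < 7: dropped
  2 < 7: dropped
  10: kept (dropping stopped)
Step 2: Remaining elements kept regardless of condition.
Therefore out = [10, 2, 17, 8].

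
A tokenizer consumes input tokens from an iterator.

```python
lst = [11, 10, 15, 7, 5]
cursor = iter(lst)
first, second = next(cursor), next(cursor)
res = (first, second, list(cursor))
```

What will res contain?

Step 1: Create iterator over [11, 10, 15, 7, 5].
Step 2: first = 11, second = 10.
Step 3: Remaining elements: [15, 7, 5].
Therefore res = (11, 10, [15, 7, 5]).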